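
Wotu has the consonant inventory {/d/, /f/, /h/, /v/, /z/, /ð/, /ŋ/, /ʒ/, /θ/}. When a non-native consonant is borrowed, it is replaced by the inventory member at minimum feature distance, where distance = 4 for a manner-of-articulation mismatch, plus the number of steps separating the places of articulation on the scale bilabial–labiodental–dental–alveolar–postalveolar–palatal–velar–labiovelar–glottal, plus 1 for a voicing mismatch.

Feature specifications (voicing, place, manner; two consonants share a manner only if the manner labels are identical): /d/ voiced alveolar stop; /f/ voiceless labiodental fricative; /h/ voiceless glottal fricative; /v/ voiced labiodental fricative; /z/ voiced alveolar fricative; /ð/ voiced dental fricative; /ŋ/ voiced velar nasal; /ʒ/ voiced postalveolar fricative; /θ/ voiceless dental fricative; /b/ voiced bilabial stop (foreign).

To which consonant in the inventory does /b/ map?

/d/ is closest: same manner (stop), place distance 3 (bilabial→alveolar), same voicing; total 3. Next closest is /v/ at distance 5.

d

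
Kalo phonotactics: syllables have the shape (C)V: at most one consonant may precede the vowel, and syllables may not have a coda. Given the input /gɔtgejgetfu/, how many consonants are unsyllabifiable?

Under (C)V, the unsyllabifiable consonants are /t/, /j/, /t/ (no codas are permitted; onsets are limited to one consonant).

3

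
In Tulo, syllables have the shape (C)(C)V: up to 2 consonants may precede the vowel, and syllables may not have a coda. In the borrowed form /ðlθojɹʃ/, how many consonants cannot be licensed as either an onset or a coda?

4

Under (C)(C)V, the unsyllabifiable consonants are /ð/, /j/, /ɹ/, /ʃ/ (no codas are permitted; onsets may contain at most 2 consonants).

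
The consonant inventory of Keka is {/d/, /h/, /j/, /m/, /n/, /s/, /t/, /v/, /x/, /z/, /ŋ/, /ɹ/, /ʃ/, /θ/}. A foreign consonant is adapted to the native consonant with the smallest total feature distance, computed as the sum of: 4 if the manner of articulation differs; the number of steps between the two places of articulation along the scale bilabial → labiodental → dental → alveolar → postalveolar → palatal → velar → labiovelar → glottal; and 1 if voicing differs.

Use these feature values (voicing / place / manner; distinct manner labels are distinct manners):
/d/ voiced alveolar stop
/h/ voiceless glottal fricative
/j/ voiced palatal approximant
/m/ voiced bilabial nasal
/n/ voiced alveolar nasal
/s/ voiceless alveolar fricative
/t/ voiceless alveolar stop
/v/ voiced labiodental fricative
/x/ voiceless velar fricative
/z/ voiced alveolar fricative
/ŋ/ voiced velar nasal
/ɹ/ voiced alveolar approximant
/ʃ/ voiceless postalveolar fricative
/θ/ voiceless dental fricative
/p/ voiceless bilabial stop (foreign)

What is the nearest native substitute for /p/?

/t/ is closest: same manner (stop), place distance 3 (bilabial→alveolar), same voicing; total 3. Next closest is /d/ at distance 4.

t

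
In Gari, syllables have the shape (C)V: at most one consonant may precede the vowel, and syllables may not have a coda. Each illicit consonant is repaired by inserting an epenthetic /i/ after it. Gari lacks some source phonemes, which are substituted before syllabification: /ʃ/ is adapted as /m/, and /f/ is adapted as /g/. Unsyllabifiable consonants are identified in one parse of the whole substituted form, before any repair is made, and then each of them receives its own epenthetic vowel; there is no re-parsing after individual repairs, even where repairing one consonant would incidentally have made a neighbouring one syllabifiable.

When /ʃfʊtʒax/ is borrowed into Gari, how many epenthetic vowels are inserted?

3

After substitution the input is /mgʊtʒax/.
The unsyllabifiable consonants are /m/, /t/, /x/; each receives one epenthetic vowel.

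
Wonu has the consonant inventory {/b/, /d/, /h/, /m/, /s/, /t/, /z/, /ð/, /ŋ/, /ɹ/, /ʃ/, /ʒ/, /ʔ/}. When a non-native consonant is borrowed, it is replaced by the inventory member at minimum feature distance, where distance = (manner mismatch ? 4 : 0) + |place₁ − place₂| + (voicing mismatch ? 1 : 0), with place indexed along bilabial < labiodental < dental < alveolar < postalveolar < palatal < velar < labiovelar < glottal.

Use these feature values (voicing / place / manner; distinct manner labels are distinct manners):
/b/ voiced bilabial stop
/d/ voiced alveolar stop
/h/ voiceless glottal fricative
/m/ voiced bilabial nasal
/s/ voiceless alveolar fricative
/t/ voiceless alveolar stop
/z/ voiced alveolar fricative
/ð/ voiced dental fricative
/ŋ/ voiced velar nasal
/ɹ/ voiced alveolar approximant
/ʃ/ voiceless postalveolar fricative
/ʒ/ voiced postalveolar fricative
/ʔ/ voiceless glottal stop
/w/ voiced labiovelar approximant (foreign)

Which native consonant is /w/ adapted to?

ɹ

/ɹ/ is closest: same manner (approximant), place distance 4 (labiovelar→alveolar), same voicing; total 4. Next closest is /ŋ/ at distance 5.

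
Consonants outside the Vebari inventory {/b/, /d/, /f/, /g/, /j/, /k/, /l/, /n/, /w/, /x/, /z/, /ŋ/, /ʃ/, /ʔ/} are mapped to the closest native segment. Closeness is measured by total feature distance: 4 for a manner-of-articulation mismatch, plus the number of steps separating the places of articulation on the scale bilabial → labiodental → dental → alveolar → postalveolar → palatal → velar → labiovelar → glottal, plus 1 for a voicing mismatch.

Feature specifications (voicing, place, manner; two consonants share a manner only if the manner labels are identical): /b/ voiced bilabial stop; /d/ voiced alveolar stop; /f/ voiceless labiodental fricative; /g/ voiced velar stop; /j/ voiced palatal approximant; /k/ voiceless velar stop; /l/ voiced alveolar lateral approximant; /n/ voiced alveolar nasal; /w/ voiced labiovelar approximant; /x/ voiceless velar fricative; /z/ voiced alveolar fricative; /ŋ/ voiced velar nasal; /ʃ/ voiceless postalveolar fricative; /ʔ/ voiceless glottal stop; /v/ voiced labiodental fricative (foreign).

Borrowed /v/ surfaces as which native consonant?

f

/f/ is closest: same manner (fricative), place distance 0 (labiodental→labiodental), voicing differs (+1); total 1. Next closest is /z/ at distance 2.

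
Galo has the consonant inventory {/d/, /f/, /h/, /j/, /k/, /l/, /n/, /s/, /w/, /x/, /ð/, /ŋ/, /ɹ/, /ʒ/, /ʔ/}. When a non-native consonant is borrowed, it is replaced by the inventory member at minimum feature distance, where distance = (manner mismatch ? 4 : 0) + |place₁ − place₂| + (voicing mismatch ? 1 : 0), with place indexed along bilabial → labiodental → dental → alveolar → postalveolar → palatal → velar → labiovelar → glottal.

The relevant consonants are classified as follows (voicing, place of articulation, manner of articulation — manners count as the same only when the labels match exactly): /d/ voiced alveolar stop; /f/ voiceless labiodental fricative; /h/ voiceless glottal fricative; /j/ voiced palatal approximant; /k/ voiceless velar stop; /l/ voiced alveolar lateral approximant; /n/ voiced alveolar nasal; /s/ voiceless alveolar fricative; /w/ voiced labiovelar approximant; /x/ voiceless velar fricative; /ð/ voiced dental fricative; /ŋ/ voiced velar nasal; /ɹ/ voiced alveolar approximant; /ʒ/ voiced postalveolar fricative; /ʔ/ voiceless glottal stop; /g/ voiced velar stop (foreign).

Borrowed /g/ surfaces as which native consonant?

/k/ is closest: same manner (stop), place distance 0 (velar→velar), voicing differs (+1); total 1. Next closest is /d/ at distance 3.

k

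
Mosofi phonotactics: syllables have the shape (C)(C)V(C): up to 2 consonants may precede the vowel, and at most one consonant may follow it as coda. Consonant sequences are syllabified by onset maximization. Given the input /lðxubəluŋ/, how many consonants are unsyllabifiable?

Syllabifying with onset maximization leaves /l/ stranded (at most one coda consonant is licensed; onsets may contain at most 2 consonants).

1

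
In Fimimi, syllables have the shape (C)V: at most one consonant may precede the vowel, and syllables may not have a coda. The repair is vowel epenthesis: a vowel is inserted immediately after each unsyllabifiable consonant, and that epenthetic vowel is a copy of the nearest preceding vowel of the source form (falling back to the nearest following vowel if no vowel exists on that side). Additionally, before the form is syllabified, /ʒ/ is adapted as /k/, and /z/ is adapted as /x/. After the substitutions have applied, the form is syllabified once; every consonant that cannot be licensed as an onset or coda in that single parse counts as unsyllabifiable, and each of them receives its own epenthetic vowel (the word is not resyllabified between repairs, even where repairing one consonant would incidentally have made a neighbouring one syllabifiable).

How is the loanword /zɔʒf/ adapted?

Substitution: /z/ → /x/, /ʒ/ → /k/, giving /xɔkf/.
Syllabifying with onset maximization leaves /k/, /f/ stranded (no codas are permitted; onsets are limited to one consonant).
Each unlicensed consonant becomes the onset of a new syllable: /k/ → /kɔ/, /f/ → /fɔ/.

xɔkɔfɔ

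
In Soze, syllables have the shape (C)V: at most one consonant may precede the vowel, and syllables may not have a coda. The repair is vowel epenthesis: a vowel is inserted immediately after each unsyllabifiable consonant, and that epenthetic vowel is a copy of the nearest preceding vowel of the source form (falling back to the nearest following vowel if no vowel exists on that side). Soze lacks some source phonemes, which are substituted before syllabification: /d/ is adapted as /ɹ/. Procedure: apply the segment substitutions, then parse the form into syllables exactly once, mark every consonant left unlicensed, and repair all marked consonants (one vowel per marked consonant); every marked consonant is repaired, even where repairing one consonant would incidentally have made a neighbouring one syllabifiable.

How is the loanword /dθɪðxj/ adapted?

ɹɪθɪðɪxɪjɪ

Substitution: /d/ → /ɹ/, giving /ɹθɪðxj/.
The consonants /ɹ/, /ð/, /x/, /j/ cannot be parsed into a legal (C)V syllable (no codas are permitted; onsets are limited to one consonant).
Inserting the epenthetic vowel yields /ɹ/ → /ɹɪ/, /ð/ → /ðɪ/, /x/ → /xɪ/, /j/ → /jɪ/.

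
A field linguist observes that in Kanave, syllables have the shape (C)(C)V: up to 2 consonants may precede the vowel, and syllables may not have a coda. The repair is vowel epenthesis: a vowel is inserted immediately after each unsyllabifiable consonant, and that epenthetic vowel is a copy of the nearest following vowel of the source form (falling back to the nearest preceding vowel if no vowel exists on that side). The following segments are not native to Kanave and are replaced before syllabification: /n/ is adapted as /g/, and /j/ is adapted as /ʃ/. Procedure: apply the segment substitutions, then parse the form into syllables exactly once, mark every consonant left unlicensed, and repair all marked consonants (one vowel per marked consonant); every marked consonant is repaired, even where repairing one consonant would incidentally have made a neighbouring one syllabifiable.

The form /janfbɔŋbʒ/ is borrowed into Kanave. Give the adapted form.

ʃagɔfbɔŋɔbɔʒɔ

Substitution: /j/ → /ʃ/, /n/ → /g/, giving /ʃagfbɔŋbʒ/.
Under (C)(C)V, the unsyllabifiable consonants are /g/, /ŋ/, /b/, /ʒ/ (no codas are permitted; onsets may contain at most 2 consonants).
Inserting the epenthetic vowel yields /g/ → /gɔ/, /ŋ/ → /ŋɔ/, /b/ → /bɔ/, /ʒ/ → /ʒɔ/.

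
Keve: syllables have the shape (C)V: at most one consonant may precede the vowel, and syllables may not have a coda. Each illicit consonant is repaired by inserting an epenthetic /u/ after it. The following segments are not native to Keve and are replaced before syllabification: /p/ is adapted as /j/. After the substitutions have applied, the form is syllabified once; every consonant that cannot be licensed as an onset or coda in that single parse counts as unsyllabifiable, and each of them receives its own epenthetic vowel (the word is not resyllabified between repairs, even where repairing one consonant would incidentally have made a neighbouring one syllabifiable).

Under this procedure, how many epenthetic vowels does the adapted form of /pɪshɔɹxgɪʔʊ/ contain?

3

After substitution the input is /jɪshɔɹxgɪʔʊ/.
The unsyllabifiable consonants are /s/, /ɹ/, /x/; each receives one epenthetic vowel.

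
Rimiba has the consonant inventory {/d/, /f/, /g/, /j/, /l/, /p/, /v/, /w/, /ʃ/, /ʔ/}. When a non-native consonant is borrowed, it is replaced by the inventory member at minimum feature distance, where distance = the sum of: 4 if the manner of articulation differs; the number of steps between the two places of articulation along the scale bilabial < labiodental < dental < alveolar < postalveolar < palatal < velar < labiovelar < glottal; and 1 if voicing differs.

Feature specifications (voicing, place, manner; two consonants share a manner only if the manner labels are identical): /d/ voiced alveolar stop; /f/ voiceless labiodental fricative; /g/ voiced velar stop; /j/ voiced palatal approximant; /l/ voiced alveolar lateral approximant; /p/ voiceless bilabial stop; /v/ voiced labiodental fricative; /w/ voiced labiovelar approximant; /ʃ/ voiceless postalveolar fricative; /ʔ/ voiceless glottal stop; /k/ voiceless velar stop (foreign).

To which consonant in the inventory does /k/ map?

/g/ is closest: same manner (stop), place distance 0 (velar→velar), voicing differs (+1); total 1. Next closest is /ʔ/ at distance 2.

g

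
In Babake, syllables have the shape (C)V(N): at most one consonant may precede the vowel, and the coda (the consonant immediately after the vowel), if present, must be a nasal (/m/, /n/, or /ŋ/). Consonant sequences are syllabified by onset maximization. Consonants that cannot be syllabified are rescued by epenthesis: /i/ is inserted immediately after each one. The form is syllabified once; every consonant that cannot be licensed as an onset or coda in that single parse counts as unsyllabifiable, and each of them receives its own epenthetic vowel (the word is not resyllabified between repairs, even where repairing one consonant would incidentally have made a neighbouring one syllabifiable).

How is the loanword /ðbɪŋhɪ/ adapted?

ðibɪŋhɪ

Under (C)V(N), the unsyllabifiable consonants are /ð/ (only a nasal (/m/, /n/, or /ŋ/) is licensed in coda position; onsets are limited to one consonant).
Inserting the epenthetic vowel yields /ð/ → /ði/.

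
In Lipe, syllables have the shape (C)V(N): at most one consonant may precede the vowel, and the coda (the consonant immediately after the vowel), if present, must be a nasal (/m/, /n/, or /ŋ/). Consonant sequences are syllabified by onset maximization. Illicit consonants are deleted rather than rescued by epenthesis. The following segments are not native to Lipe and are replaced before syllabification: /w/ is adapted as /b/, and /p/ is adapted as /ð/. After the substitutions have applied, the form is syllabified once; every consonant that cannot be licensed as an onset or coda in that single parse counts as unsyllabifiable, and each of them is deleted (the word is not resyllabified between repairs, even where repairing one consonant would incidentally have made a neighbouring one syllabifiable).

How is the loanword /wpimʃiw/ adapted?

ðimʃi

Substitution: /w/ → /b/, /p/ → /ð/, giving /bðimʃib/.
The consonants /b/, /b/ cannot be parsed into a legal (C)V(N) syllable (only a nasal (/m/, /n/, or /ŋ/) is licensed in coda position; onsets are limited to one consonant).
Deleting the stranded consonants removes /b/, /b/.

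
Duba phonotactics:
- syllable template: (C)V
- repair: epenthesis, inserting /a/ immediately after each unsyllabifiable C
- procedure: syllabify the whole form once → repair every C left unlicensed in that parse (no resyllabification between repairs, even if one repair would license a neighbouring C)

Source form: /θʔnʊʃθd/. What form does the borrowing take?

Under (C)V, the unsyllabifiable consonants are /θ/, /ʔ/, /ʃ/, /θ/, /d/ (no codas are permitted; onsets are limited to one consonant).
Epenthesis after each stranded consonant: /θ/ → /θa/, /ʔ/ → /ʔa/, /ʃ/ → /ʃa/, /θ/ → /θa/, /d/ → /da/.

θaʔanʊʃaθada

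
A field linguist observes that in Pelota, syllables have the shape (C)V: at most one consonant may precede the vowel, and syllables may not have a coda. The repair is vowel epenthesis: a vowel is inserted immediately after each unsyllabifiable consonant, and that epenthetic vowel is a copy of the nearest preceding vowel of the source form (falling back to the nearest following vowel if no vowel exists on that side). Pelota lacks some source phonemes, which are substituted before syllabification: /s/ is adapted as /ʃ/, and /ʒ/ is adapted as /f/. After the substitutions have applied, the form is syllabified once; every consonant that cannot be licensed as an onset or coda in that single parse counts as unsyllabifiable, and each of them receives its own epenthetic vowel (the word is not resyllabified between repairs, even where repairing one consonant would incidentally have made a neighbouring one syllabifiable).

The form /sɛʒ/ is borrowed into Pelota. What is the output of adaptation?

Substitution: /s/ → /ʃ/, /ʒ/ → /f/, giving /ʃɛf/.
Under (C)V, the unsyllabifiable consonants are /f/ (no codas are permitted; onsets are limited to one consonant).
Inserting the epenthetic vowel yields /f/ → /fɛ/.

ʃɛfɛ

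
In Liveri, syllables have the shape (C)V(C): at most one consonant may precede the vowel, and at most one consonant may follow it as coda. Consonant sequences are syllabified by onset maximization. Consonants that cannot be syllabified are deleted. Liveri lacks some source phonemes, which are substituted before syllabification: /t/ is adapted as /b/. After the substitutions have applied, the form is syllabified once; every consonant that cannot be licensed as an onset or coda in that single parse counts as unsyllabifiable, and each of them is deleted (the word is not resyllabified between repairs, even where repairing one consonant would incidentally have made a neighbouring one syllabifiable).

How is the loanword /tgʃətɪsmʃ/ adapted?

Substitution: /t/ → /b/, giving /bgʃəbɪsmʃ/.
Syllabifying with onset maximization leaves /b/, /g/, /m/, /ʃ/ stranded (at most one coda consonant is licensed; onsets are limited to one consonant).
Each unlicensed consonant is deleted: /b/, /g/, /m/, /ʃ/.

ʃəbɪs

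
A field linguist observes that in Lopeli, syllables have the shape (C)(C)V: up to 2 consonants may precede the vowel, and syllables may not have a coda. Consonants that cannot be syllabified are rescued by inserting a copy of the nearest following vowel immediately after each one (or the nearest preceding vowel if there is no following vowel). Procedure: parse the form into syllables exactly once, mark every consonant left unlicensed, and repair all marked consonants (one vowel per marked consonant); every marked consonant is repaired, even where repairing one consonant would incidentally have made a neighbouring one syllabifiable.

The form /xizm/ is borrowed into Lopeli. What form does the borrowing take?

Syllabifying with onset maximization leaves /z/, /m/ stranded (no codas are permitted; onsets may contain at most 2 consonants).
Each unlicensed consonant becomes the onset of a new syllable: /z/ → /zi/, /m/ → /mi/.

xizimi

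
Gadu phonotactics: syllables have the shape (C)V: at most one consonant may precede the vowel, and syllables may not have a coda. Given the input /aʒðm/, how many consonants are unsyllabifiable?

3

The consonants /ʒ/, /ð/, /m/ cannot be parsed into a legal (C)V syllable (no codas are permitted; onsets are limited to one consonant).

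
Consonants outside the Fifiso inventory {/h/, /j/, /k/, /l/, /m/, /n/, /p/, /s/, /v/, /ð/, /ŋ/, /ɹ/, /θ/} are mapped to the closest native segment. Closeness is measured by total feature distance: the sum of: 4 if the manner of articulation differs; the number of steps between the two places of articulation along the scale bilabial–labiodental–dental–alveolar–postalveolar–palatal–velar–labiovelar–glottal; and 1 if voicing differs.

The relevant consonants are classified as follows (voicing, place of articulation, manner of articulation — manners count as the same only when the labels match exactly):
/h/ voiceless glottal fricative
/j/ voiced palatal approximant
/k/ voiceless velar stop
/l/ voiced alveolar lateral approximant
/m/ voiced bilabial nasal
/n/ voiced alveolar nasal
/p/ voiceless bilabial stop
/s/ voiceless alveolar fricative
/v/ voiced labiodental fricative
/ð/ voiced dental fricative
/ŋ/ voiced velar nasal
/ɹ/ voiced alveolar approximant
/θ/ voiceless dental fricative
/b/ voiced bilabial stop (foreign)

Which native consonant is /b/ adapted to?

p

/p/ is closest: same manner (stop), place distance 0 (bilabial→bilabial), voicing differs (+1); total 1. Next closest is /m/ at distance 4.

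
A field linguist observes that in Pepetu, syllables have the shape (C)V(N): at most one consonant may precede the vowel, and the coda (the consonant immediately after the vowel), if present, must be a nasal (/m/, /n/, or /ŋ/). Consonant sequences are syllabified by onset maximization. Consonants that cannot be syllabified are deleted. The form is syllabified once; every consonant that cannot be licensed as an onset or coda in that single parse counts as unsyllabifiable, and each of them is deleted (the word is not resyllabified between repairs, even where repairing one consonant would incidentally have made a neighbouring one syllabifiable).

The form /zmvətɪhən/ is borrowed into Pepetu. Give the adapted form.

vətɪhən

Syllabifying with onset maximization leaves /z/, /m/ stranded (only a nasal (/m/, /n/, or /ŋ/) is licensed in coda position; onsets are limited to one consonant).
Deleting the stranded consonants removes /z/, /m/.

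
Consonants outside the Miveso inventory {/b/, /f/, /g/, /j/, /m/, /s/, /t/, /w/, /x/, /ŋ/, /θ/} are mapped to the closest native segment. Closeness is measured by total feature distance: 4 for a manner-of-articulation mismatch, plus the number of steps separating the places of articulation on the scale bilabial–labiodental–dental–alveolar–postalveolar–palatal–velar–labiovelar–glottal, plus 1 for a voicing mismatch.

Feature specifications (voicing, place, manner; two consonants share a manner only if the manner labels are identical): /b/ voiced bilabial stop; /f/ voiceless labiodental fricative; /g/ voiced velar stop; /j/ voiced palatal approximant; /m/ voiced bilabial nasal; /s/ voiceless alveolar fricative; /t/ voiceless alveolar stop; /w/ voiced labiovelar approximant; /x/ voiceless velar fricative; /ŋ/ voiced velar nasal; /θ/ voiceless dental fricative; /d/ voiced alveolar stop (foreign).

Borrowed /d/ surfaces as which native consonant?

t

/t/ is closest: same manner (stop), place distance 0 (alveolar→alveolar), voicing differs (+1); total 1. Next closest is /b/ at distance 3.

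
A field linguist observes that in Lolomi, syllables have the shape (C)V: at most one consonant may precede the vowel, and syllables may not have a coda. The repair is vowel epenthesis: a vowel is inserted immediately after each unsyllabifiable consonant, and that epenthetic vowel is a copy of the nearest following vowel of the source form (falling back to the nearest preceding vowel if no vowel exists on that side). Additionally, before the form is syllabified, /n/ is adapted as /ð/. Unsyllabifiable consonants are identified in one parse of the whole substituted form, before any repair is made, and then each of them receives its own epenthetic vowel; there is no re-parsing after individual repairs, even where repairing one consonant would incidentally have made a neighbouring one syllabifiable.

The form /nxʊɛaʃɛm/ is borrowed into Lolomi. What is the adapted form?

ðʊxʊɛaʃɛmɛ

Substitution: /n/ → /ð/, giving /ðxʊɛaʃɛm/.
The consonants /ð/, /m/ cannot be parsed into a legal (C)V syllable (no codas are permitted; onsets are limited to one consonant).
Epenthesis after each stranded consonant: /ð/ → /ðʊ/, /m/ → /mɛ/.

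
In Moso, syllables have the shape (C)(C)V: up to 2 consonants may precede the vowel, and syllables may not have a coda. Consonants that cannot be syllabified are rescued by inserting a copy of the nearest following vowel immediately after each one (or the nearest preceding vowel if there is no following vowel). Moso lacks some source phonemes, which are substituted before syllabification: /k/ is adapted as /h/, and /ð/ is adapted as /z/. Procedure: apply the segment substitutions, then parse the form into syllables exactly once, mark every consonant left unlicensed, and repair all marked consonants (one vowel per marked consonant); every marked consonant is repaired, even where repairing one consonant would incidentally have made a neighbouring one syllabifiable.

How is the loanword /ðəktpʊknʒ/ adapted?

Substitution: /ð/ → /z/, /k/ → /h/, giving /zəhtpʊhnʒ/.
The consonants /h/, /h/, /n/, /ʒ/ cannot be parsed into a legal (C)(C)V syllable (no codas are permitted; onsets may contain at most 2 consonants).
Epenthesis after each stranded consonant: /h/ → /hʊ/, /h/ → /hʊ/, /n/ → /nʊ/, /ʒ/ → /ʒʊ/.

zəhʊtpʊhʊnʊʒʊ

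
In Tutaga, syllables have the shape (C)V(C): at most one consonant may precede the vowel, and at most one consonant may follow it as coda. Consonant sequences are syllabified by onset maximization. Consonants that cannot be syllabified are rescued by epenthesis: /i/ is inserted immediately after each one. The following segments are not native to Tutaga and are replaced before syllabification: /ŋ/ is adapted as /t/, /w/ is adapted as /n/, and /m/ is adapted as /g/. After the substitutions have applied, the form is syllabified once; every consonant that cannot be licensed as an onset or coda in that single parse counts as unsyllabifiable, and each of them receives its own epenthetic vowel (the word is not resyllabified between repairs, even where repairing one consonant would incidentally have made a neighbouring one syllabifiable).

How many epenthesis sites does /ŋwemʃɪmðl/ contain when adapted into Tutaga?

After substitution the input is /tnegʃɪgðl/.
The unsyllabifiable consonants are /t/, /ð/, /l/; each receives one epenthetic vowel.

3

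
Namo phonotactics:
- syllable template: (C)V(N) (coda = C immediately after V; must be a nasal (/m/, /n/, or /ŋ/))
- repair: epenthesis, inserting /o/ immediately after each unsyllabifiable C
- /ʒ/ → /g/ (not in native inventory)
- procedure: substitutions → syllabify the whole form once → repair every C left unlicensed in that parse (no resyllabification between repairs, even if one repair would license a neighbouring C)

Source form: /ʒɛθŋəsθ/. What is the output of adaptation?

Substitution: /ʒ/ → /g/, giving /gɛθŋəsθ/.
Syllabifying with onset maximization leaves /θ/, /s/, /θ/ stranded (only a nasal (/m/, /n/, or /ŋ/) is licensed in coda position; onsets are limited to one consonant).
Each unlicensed consonant becomes the onset of a new syllable: /θ/ → /θo/, /s/ → /so/, /θ/ → /θo/.

gɛθoŋəsoθo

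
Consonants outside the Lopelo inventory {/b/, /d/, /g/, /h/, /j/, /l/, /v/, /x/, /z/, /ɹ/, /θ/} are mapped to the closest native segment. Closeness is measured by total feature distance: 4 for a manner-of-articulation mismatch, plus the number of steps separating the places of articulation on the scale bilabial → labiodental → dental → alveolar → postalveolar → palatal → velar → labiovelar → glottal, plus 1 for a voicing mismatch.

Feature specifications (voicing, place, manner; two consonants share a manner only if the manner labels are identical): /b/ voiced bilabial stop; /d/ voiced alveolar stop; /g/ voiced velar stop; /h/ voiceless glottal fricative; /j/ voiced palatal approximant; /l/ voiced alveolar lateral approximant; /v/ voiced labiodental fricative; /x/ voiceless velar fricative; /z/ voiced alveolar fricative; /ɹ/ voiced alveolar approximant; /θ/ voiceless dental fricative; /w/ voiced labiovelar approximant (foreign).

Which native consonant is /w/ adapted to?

j

/j/ is closest: same manner (approximant), place distance 2 (labiovelar→palatal), same voicing; total 2. Next closest is /ɹ/ at distance 4.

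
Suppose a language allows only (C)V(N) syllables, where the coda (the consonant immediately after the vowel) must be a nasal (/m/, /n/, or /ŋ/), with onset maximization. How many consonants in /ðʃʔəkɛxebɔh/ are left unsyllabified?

Under (C)V(N), the unsyllabifiable consonants are /ð/, /ʃ/, /h/ (only a nasal (/m/, /n/, or /ŋ/) is licensed in coda position; onsets are limited to one consonant).

3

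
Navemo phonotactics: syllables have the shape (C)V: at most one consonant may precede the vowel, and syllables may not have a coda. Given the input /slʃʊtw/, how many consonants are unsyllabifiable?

Under (C)V, the unsyllabifiable consonants are /s/, /l/, /t/, /w/ (no codas are permitted; onsets are limited to one consonant).

4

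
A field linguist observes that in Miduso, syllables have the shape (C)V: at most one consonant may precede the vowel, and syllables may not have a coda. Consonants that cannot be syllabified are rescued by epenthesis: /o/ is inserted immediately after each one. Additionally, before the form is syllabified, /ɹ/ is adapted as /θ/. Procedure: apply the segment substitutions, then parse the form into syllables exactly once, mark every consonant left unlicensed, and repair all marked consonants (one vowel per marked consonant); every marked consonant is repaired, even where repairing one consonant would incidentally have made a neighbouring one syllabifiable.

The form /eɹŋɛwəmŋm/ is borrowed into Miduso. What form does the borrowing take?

eθoŋɛwəmoŋomo

Substitution: /ɹ/ → /θ/, giving /eθŋɛwəmŋm/.
The consonants /θ/, /m/, /ŋ/, /m/ cannot be parsed into a legal (C)V syllable (no codas are permitted; onsets are limited to one consonant).
Inserting the epenthetic vowel yields /θ/ → /θo/, /m/ → /mo/, /ŋ/ → /ŋo/, /m/ → /mo/.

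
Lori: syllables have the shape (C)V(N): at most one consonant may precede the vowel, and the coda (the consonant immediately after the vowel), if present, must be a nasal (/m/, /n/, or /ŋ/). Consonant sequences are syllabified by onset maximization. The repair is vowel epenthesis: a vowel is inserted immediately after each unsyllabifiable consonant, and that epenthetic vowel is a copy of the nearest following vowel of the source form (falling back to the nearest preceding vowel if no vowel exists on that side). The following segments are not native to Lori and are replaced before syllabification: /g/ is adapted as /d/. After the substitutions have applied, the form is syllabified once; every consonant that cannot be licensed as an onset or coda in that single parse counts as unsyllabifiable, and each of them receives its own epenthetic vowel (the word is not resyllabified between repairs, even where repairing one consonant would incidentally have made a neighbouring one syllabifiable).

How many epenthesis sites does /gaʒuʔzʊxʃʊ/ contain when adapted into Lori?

After substitution the input is /daʒuʔzʊxʃʊ/.
The unsyllabifiable consonants are /ʔ/, /x/; each receives one epenthetic vowel.

2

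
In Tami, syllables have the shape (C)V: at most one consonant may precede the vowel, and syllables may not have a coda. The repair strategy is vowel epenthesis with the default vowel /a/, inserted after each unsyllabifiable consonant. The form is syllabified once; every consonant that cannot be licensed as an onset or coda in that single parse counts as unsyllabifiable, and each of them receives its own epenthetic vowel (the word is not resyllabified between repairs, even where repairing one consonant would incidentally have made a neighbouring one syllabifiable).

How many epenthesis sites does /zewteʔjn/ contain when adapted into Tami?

The unsyllabifiable consonants are /w/, /ʔ/, /j/, /n/; each receives one epenthetic vowel.

4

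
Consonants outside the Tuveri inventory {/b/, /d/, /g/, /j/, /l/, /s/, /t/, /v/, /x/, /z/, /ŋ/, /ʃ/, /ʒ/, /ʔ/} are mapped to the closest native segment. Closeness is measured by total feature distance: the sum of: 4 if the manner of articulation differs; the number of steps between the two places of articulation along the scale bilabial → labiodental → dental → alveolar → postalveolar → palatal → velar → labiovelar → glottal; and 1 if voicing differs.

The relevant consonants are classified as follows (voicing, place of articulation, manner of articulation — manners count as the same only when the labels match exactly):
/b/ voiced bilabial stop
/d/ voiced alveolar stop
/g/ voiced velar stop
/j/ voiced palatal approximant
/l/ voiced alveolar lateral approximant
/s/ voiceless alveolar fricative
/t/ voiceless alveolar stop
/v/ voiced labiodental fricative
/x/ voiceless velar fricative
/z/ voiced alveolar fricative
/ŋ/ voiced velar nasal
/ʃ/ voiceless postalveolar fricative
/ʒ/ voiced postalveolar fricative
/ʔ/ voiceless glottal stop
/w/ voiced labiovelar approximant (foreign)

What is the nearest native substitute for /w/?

j

/j/ is closest: same manner (approximant), place distance 2 (labiovelar→palatal), same voicing; total 2. Next closest is /g/ at distance 5.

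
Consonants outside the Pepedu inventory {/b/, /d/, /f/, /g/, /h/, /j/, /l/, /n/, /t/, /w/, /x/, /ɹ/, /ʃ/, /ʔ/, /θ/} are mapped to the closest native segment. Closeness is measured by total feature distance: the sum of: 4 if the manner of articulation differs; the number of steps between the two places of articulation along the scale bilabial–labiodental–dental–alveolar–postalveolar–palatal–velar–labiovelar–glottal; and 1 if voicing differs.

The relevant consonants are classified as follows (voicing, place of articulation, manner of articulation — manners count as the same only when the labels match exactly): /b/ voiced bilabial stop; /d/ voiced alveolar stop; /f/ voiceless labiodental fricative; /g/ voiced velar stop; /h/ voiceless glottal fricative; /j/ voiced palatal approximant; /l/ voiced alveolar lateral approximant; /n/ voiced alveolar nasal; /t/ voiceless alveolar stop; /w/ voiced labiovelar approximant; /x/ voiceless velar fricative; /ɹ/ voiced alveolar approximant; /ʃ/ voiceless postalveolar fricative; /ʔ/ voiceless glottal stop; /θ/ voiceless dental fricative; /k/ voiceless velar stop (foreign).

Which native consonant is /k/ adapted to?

/g/ is closest: same manner (stop), place distance 0 (velar→velar), voicing differs (+1); total 1. Next closest is /ʔ/ at distance 2.

g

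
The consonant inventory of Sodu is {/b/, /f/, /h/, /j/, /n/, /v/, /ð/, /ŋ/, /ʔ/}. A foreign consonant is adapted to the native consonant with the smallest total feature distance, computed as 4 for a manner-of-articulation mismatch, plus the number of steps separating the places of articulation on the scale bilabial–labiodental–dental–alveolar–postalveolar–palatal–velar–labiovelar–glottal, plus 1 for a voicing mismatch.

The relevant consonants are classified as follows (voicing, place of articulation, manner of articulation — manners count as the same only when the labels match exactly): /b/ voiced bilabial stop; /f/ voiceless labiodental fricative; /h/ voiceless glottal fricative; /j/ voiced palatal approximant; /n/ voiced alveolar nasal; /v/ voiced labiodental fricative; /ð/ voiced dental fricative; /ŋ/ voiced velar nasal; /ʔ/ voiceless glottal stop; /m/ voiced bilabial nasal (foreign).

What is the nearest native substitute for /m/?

n

/n/ is closest: same manner (nasal), place distance 3 (bilabial→alveolar), same voicing; total 3. Next closest is /b/ at distance 4.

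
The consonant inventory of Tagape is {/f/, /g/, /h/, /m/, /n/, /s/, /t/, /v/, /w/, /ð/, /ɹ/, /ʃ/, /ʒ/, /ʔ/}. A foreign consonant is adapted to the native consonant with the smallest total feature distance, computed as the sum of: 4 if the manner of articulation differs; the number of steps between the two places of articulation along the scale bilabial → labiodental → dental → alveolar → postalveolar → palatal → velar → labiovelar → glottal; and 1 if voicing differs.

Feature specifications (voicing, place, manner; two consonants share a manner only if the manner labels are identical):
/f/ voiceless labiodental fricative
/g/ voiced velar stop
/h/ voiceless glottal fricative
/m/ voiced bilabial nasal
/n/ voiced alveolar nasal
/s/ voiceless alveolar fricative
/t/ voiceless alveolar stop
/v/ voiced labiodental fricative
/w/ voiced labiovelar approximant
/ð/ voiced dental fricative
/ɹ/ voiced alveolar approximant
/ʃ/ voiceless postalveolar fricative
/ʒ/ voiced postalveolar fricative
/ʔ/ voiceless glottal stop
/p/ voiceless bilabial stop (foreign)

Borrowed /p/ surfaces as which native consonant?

t

/t/ is closest: same manner (stop), place distance 3 (bilabial→alveolar), same voicing; total 3. Next closest is /f/ at distance 5.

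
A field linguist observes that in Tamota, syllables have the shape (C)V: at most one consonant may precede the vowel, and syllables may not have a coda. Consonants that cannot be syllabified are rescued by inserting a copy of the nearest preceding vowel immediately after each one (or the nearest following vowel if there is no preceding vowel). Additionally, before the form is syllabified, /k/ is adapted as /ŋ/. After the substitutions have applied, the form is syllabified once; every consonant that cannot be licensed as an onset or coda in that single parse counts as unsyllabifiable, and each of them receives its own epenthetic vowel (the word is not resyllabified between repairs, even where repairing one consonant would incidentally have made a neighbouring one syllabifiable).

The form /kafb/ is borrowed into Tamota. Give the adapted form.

Substitution: /k/ → /ŋ/, giving /ŋafb/.
Syllabifying with onset maximization leaves /f/, /b/ stranded (no codas are permitted; onsets are limited to one consonant).
Inserting the epenthetic vowel yields /f/ → /fa/, /b/ → /ba/.

ŋafaba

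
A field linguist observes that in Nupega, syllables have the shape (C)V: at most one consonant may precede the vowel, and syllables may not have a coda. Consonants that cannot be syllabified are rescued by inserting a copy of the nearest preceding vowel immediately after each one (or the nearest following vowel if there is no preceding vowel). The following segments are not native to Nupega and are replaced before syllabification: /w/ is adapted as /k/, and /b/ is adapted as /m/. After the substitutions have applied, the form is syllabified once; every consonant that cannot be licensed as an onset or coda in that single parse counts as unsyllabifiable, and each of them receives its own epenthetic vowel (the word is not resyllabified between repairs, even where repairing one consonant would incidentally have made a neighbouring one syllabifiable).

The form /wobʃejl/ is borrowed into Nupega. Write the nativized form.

komoʃejele

Substitution: /w/ → /k/, /b/ → /m/, giving /komʃejl/.
Under (C)V, the unsyllabifiable consonants are /m/, /j/, /l/ (no codas are permitted; onsets are limited to one consonant).
Epenthesis after each stranded consonant: /m/ → /mo/, /j/ → /je/, /l/ → /le/.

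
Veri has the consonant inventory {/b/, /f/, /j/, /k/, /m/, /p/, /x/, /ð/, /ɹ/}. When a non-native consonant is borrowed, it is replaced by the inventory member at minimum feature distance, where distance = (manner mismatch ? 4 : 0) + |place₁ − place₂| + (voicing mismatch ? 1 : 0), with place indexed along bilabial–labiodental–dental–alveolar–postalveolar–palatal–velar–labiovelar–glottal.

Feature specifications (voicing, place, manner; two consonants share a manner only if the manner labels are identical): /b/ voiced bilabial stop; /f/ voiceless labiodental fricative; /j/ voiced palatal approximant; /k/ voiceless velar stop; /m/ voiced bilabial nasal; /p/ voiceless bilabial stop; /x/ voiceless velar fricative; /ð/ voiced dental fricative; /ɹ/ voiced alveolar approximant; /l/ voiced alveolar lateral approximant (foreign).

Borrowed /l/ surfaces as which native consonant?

ɹ

/ɹ/ is closest: manner differs (lateral approximant→approximant, +4), place distance 0 (alveolar→alveolar), same voicing; total 4. Next closest is /ð/ at distance 5.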